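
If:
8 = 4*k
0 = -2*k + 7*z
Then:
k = 2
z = 4/7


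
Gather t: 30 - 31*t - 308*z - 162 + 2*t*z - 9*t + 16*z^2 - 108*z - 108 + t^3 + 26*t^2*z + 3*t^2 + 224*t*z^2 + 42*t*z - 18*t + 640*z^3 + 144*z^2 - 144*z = t^3 + t^2*(26*z + 3) + t*(224*z^2 + 44*z - 58) + 640*z^3 + 160*z^2 - 560*z - 240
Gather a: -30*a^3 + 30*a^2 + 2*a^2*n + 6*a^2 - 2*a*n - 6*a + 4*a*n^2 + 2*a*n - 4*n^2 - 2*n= -30*a^3 + a^2*(2*n + 36) + a*(4*n^2 - 6) - 4*n^2 - 2*n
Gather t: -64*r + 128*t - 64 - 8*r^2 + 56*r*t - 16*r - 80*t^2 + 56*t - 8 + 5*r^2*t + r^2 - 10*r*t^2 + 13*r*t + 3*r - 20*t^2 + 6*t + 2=-7*r^2 - 77*r + t^2*(-10*r - 100) + t*(5*r^2 + 69*r + 190) - 70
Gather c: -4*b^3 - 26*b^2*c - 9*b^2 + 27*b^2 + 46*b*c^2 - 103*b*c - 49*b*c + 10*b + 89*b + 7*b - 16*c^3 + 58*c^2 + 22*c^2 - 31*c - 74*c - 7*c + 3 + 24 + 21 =-4*b^3 + 18*b^2 + 106*b - 16*c^3 + c^2*(46*b + 80) + c*(-26*b^2 - 152*b - 112) + 48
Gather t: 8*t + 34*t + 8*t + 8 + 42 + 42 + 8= 50*t + 100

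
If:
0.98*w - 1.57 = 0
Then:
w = 1.60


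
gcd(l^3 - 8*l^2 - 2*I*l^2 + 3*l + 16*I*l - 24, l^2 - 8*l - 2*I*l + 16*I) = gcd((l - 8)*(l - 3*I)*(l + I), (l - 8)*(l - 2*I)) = l - 8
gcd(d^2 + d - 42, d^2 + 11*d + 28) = d + 7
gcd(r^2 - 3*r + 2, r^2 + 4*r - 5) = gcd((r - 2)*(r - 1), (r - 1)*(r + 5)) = r - 1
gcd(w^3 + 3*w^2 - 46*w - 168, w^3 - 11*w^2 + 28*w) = w - 7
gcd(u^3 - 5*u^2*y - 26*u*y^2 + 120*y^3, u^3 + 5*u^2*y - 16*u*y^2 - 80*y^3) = -u^2 - u*y + 20*y^2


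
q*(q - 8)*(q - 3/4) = q^3 - 35*q^2/4 + 6*q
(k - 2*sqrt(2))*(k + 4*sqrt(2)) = k^2 + 2*sqrt(2)*k - 16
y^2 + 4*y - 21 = (y - 3)*(y + 7)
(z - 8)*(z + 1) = z^2 - 7*z - 8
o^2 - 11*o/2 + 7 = (o - 7/2)*(o - 2)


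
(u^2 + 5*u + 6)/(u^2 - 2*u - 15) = (u + 2)/(u - 5)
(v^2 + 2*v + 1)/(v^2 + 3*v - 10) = (v^2 + 2*v + 1)/(v^2 + 3*v - 10)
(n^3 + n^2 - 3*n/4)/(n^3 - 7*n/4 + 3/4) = n/(n - 1)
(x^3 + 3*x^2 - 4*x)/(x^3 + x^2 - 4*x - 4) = x*(x^2 + 3*x - 4)/(x^3 + x^2 - 4*x - 4)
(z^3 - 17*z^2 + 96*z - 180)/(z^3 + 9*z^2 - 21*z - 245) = (z^2 - 12*z + 36)/(z^2 + 14*z + 49)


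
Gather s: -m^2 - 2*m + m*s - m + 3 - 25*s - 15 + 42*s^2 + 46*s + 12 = -m^2 - 3*m + 42*s^2 + s*(m + 21)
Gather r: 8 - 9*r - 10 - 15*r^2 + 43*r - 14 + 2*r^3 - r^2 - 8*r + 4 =2*r^3 - 16*r^2 + 26*r - 12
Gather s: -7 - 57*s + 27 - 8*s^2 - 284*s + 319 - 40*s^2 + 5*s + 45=-48*s^2 - 336*s + 384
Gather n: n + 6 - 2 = n + 4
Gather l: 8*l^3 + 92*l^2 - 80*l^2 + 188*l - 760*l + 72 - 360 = 8*l^3 + 12*l^2 - 572*l - 288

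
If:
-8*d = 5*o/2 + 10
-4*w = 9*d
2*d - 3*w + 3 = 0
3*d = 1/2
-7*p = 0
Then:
No Solution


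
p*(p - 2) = p^2 - 2*p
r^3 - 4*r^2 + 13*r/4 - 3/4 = (r - 3)*(r - 1/2)^2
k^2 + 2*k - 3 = (k - 1)*(k + 3)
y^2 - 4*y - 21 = (y - 7)*(y + 3)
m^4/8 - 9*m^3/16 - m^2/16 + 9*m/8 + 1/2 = (m/4 + 1/4)*(m/2 + 1/4)*(m - 4)*(m - 2)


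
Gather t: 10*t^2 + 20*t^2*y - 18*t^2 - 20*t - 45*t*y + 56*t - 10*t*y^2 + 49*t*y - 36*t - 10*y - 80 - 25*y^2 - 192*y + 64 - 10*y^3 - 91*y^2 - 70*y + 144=t^2*(20*y - 8) + t*(-10*y^2 + 4*y) - 10*y^3 - 116*y^2 - 272*y + 128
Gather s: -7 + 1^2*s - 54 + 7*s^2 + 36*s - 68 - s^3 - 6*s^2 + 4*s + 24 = -s^3 + s^2 + 41*s - 105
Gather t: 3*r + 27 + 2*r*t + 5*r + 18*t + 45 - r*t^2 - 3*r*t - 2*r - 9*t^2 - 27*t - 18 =6*r + t^2*(-r - 9) + t*(-r - 9) + 54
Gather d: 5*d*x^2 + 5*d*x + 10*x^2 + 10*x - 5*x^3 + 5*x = d*(5*x^2 + 5*x) - 5*x^3 + 10*x^2 + 15*x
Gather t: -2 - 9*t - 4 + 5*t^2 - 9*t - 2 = 5*t^2 - 18*t - 8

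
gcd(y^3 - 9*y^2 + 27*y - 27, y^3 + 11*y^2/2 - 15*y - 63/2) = y - 3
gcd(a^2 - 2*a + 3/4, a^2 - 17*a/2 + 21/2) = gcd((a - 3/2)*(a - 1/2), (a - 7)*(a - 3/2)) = a - 3/2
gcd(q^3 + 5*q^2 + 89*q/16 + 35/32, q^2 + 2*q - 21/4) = q + 7/2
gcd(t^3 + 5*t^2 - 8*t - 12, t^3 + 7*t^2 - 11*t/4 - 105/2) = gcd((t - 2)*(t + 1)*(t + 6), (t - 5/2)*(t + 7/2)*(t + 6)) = t + 6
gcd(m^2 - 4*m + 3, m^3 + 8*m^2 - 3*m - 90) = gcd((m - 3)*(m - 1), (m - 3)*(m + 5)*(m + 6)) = m - 3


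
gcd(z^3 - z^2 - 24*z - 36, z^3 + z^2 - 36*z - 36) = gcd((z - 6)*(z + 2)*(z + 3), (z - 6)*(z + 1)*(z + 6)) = z - 6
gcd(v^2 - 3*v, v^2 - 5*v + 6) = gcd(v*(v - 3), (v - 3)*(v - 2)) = v - 3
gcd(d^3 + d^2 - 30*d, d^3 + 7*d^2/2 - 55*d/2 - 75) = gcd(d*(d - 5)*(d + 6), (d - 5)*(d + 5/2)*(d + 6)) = d^2 + d - 30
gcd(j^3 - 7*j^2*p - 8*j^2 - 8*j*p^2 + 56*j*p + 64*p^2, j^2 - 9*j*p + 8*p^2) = -j + 8*p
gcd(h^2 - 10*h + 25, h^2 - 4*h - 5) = h - 5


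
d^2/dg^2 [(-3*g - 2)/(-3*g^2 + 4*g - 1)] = 2*(3*(2 - 9*g)*(3*g^2 - 4*g + 1) + 4*(3*g - 2)^2*(3*g + 2))/(3*g^2 - 4*g + 1)^3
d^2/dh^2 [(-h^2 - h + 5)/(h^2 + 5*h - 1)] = 8*(h^3 + 3*h^2 + 18*h + 31)/(h^6 + 15*h^5 + 72*h^4 + 95*h^3 - 72*h^2 + 15*h - 1)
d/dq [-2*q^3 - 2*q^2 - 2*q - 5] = -6*q^2 - 4*q - 2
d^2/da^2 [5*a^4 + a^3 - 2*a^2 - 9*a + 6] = 60*a^2 + 6*a - 4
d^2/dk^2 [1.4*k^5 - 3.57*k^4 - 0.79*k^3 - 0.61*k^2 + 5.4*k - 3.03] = 28.0*k^3 - 42.84*k^2 - 4.74*k - 1.22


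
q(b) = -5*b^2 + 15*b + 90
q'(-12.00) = 135.00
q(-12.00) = -810.00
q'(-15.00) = 165.00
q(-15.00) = -1260.00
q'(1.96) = -4.60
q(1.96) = 100.19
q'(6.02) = -45.20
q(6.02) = -0.90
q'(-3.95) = 54.50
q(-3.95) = -47.26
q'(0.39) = 11.10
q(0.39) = 95.09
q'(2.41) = -9.10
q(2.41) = 97.11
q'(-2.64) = 41.40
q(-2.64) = 15.55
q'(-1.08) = 25.80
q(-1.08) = 67.97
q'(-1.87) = 33.70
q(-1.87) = 44.47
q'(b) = 15 - 10*b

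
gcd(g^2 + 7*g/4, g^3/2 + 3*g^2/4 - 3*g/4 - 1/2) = 1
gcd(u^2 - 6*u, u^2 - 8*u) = u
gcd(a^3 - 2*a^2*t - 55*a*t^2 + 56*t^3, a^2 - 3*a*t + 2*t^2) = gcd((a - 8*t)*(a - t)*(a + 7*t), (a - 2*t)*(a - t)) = -a + t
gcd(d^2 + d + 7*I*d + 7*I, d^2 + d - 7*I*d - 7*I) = d + 1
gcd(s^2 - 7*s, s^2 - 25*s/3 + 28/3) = s - 7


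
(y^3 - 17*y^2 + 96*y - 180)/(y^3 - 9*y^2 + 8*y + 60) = (y - 6)/(y + 2)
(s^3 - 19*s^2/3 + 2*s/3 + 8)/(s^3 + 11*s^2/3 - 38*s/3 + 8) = (s^2 - 5*s - 6)/(s^2 + 5*s - 6)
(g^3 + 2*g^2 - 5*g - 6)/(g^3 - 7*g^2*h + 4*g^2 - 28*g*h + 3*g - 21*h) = (g - 2)/(g - 7*h)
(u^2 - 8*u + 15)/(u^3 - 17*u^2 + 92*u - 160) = (u - 3)/(u^2 - 12*u + 32)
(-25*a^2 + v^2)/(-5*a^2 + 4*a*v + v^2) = (-5*a + v)/(-a + v)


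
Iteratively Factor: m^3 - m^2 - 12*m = (m - 4)*(m^2 + 3*m) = m*(m - 4)*(m + 3)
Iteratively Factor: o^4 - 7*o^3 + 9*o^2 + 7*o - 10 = (o + 1)*(o^3 - 8*o^2 + 17*o - 10) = (o - 5)*(o + 1)*(o^2 - 3*o + 2) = (o - 5)*(o - 1)*(o + 1)*(o - 2)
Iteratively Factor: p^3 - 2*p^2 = (p)*(p^2 - 2*p) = p^2*(p - 2)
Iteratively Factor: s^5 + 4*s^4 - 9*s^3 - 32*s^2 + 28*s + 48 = (s + 1)*(s^4 + 3*s^3 - 12*s^2 - 20*s + 48) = (s + 1)*(s + 4)*(s^3 - s^2 - 8*s + 12) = (s + 1)*(s + 3)*(s + 4)*(s^2 - 4*s + 4) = (s - 2)*(s + 1)*(s + 3)*(s + 4)*(s - 2)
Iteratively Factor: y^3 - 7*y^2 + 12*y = (y - 4)*(y^2 - 3*y) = (y - 4)*(y - 3)*(y)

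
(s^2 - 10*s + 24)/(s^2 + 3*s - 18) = (s^2 - 10*s + 24)/(s^2 + 3*s - 18)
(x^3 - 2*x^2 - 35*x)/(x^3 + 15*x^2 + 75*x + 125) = x*(x - 7)/(x^2 + 10*x + 25)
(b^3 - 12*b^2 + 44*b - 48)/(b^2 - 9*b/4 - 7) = 4*(b^2 - 8*b + 12)/(4*b + 7)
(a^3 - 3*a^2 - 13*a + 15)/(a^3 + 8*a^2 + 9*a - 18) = (a - 5)/(a + 6)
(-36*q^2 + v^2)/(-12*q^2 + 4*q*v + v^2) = (6*q - v)/(2*q - v)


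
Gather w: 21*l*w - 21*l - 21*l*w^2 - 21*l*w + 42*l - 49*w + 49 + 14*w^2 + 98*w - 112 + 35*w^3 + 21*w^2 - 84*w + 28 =21*l + 35*w^3 + w^2*(35 - 21*l) - 35*w - 35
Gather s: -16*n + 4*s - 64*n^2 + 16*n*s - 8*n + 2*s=-64*n^2 - 24*n + s*(16*n + 6)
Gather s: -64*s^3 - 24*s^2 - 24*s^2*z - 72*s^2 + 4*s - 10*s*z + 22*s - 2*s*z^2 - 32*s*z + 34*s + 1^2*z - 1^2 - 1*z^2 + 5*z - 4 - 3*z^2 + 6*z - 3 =-64*s^3 + s^2*(-24*z - 96) + s*(-2*z^2 - 42*z + 60) - 4*z^2 + 12*z - 8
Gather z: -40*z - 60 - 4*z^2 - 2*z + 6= -4*z^2 - 42*z - 54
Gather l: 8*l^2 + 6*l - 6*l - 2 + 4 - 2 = 8*l^2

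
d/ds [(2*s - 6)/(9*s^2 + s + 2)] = 2*(9*s^2 + s - (s - 3)*(18*s + 1) + 2)/(9*s^2 + s + 2)^2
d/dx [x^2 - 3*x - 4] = 2*x - 3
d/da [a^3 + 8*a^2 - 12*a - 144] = 3*a^2 + 16*a - 12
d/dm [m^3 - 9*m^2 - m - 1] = 3*m^2 - 18*m - 1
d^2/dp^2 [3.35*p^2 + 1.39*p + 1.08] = 6.70000000000000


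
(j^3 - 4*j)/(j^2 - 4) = j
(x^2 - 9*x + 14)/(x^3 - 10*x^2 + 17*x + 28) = (x - 2)/(x^2 - 3*x - 4)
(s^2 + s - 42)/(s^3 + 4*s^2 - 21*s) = (s - 6)/(s*(s - 3))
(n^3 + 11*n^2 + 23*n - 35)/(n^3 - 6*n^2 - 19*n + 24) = (n^2 + 12*n + 35)/(n^2 - 5*n - 24)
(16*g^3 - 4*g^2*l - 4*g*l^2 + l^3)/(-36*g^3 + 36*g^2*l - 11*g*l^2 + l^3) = (-8*g^2 - 2*g*l + l^2)/(18*g^2 - 9*g*l + l^2)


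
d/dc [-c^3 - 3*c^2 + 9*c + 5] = -3*c^2 - 6*c + 9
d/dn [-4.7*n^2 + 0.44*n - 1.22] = 0.44 - 9.4*n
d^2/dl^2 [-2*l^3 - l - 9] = -12*l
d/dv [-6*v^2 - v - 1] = -12*v - 1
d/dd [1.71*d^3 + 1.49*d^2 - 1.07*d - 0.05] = 5.13*d^2 + 2.98*d - 1.07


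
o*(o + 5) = o^2 + 5*o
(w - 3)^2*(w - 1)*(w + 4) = w^4 - 3*w^3 - 13*w^2 + 51*w - 36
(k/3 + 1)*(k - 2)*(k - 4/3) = k^3/3 - k^2/9 - 22*k/9 + 8/3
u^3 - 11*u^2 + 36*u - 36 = (u - 6)*(u - 3)*(u - 2)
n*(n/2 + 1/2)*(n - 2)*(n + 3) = n^4/2 + n^3 - 5*n^2/2 - 3*n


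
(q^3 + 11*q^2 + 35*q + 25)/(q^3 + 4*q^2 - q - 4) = (q^2 + 10*q + 25)/(q^2 + 3*q - 4)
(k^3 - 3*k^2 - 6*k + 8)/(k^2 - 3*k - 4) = (k^2 + k - 2)/(k + 1)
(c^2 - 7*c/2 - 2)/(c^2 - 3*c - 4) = (c + 1/2)/(c + 1)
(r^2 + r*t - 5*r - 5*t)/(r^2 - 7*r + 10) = (r + t)/(r - 2)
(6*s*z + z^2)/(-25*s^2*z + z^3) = (6*s + z)/(-25*s^2 + z^2)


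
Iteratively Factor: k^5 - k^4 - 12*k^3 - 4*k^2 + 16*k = (k - 1)*(k^4 - 12*k^2 - 16*k) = (k - 1)*(k + 2)*(k^3 - 2*k^2 - 8*k) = (k - 1)*(k + 2)^2*(k^2 - 4*k) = (k - 4)*(k - 1)*(k + 2)^2*(k)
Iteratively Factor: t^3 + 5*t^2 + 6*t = (t + 3)*(t^2 + 2*t) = (t + 2)*(t + 3)*(t)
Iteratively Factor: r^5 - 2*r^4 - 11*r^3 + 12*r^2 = (r - 1)*(r^4 - r^3 - 12*r^2) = (r - 1)*(r + 3)*(r^3 - 4*r^2) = (r - 4)*(r - 1)*(r + 3)*(r^2) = r*(r - 4)*(r - 1)*(r + 3)*(r)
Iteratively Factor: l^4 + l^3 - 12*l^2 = (l + 4)*(l^3 - 3*l^2) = l*(l + 4)*(l^2 - 3*l) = l*(l - 3)*(l + 4)*(l)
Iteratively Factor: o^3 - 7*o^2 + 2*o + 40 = (o - 4)*(o^2 - 3*o - 10) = (o - 4)*(o + 2)*(o - 5)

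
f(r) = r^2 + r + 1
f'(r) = 2*r + 1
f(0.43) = 1.61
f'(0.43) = 1.86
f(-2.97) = 6.85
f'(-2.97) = -4.94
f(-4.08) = 13.57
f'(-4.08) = -7.16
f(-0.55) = 0.75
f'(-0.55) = -0.10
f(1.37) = 4.25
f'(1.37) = 3.74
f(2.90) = 12.31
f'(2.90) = 6.80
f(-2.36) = 4.21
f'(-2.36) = -3.72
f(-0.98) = 0.98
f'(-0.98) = -0.96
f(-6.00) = 31.00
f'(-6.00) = -11.00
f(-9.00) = 73.00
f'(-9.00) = -17.00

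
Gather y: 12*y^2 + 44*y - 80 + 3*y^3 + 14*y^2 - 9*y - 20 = 3*y^3 + 26*y^2 + 35*y - 100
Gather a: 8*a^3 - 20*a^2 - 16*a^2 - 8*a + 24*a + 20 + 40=8*a^3 - 36*a^2 + 16*a + 60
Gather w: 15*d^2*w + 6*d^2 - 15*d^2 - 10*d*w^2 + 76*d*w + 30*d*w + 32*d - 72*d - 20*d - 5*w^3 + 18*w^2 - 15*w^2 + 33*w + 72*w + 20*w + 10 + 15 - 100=-9*d^2 - 60*d - 5*w^3 + w^2*(3 - 10*d) + w*(15*d^2 + 106*d + 125) - 75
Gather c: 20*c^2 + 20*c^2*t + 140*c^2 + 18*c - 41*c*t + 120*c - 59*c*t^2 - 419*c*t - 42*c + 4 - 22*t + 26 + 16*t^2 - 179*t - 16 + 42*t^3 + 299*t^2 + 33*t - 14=c^2*(20*t + 160) + c*(-59*t^2 - 460*t + 96) + 42*t^3 + 315*t^2 - 168*t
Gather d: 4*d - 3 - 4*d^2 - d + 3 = -4*d^2 + 3*d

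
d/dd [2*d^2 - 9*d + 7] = 4*d - 9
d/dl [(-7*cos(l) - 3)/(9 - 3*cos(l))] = 8*sin(l)/(cos(l) - 3)^2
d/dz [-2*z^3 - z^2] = 2*z*(-3*z - 1)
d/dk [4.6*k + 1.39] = 4.60000000000000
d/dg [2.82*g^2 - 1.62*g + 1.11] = 5.64*g - 1.62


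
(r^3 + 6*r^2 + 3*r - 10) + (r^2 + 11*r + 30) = r^3 + 7*r^2 + 14*r + 20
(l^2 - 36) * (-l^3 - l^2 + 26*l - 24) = -l^5 - l^4 + 62*l^3 + 12*l^2 - 936*l + 864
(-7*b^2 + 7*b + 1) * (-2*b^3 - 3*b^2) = 14*b^5 + 7*b^4 - 23*b^3 - 3*b^2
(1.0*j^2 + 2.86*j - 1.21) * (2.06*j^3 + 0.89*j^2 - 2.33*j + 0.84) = 2.06*j^5 + 6.7816*j^4 - 2.2772*j^3 - 6.9007*j^2 + 5.2217*j - 1.0164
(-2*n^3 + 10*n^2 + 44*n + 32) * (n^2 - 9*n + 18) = -2*n^5 + 28*n^4 - 82*n^3 - 184*n^2 + 504*n + 576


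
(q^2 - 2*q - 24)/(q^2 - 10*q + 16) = (q^2 - 2*q - 24)/(q^2 - 10*q + 16)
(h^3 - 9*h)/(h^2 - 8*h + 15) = h*(h + 3)/(h - 5)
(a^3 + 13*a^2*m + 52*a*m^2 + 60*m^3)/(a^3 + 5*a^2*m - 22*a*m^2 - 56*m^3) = (a^2 + 11*a*m + 30*m^2)/(a^2 + 3*a*m - 28*m^2)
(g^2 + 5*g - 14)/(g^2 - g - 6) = (-g^2 - 5*g + 14)/(-g^2 + g + 6)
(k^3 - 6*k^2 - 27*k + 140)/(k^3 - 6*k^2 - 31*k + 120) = (k^2 - 11*k + 28)/(k^2 - 11*k + 24)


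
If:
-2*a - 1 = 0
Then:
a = -1/2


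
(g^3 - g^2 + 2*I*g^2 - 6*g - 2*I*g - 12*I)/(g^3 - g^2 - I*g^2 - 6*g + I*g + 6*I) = (g + 2*I)/(g - I)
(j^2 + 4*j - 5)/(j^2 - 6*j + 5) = (j + 5)/(j - 5)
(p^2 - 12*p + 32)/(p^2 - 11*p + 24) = (p - 4)/(p - 3)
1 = 1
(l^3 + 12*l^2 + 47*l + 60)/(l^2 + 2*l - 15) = (l^2 + 7*l + 12)/(l - 3)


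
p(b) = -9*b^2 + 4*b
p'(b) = 4 - 18*b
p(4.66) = -176.80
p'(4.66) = -79.88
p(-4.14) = -170.82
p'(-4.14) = 78.52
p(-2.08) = -47.26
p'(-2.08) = 41.44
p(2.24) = -36.20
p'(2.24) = -36.32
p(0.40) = 0.16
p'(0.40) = -3.20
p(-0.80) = -8.96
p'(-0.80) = 18.40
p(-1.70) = -32.81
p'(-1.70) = 34.60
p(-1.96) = -42.41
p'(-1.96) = 39.28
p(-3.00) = -93.00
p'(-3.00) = 58.00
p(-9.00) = -765.00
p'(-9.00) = 166.00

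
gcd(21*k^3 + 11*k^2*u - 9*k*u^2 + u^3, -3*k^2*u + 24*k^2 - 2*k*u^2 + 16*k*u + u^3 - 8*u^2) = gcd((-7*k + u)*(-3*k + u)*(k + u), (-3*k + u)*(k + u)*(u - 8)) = -3*k^2 - 2*k*u + u^2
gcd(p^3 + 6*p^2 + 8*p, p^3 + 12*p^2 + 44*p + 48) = p^2 + 6*p + 8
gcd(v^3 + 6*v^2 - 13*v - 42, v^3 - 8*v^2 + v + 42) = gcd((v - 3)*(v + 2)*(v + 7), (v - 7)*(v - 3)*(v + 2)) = v^2 - v - 6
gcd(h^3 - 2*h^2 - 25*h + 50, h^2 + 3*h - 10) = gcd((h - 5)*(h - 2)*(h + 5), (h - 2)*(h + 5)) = h^2 + 3*h - 10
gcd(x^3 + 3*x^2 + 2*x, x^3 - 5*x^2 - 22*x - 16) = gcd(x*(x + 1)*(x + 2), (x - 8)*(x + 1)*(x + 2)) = x^2 + 3*x + 2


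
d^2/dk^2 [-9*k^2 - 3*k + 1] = -18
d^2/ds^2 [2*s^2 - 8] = 4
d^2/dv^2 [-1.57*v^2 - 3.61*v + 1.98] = -3.14000000000000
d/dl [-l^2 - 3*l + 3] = -2*l - 3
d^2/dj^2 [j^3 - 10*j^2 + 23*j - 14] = 6*j - 20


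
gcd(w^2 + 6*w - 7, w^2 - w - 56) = w + 7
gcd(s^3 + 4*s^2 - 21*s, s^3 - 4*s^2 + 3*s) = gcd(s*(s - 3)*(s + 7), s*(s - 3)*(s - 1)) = s^2 - 3*s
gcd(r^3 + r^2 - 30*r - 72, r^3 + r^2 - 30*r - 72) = r^3 + r^2 - 30*r - 72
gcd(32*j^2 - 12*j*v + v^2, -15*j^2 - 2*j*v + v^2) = 1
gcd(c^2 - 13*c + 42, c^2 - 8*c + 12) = c - 6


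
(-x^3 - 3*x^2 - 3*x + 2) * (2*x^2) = -2*x^5 - 6*x^4 - 6*x^3 + 4*x^2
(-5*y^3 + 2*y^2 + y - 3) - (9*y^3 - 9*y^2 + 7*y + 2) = -14*y^3 + 11*y^2 - 6*y - 5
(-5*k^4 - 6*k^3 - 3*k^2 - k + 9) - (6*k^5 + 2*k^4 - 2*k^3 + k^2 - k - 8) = -6*k^5 - 7*k^4 - 4*k^3 - 4*k^2 + 17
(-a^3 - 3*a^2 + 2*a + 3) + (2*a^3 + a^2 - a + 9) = a^3 - 2*a^2 + a + 12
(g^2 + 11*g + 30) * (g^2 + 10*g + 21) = g^4 + 21*g^3 + 161*g^2 + 531*g + 630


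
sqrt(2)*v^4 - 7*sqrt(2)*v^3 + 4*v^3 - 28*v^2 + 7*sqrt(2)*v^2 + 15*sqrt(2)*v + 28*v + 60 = (v - 5)*(v - 3)*(v + 2*sqrt(2))*(sqrt(2)*v + sqrt(2))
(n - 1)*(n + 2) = n^2 + n - 2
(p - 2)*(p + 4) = p^2 + 2*p - 8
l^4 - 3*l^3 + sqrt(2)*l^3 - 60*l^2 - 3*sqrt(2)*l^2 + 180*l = l*(l - 3)*(l - 5*sqrt(2))*(l + 6*sqrt(2))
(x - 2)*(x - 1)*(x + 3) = x^3 - 7*x + 6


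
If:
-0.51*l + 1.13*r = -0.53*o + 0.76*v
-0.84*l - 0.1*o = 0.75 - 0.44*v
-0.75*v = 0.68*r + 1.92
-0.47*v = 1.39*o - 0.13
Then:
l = -1.52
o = 0.46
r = -1.63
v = -1.08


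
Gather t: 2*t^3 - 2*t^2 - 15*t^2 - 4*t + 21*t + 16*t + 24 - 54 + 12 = 2*t^3 - 17*t^2 + 33*t - 18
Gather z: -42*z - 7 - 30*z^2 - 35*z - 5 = -30*z^2 - 77*z - 12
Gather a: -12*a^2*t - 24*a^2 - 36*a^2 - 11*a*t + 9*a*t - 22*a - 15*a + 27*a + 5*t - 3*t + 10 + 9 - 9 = a^2*(-12*t - 60) + a*(-2*t - 10) + 2*t + 10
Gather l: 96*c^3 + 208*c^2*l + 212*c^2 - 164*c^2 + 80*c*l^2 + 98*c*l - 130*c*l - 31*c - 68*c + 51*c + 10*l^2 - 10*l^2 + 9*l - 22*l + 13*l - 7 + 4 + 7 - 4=96*c^3 + 48*c^2 + 80*c*l^2 - 48*c + l*(208*c^2 - 32*c)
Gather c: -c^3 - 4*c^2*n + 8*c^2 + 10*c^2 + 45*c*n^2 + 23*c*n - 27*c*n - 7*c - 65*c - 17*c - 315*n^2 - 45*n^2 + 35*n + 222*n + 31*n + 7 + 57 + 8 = -c^3 + c^2*(18 - 4*n) + c*(45*n^2 - 4*n - 89) - 360*n^2 + 288*n + 72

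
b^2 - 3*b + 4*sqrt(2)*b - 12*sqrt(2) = (b - 3)*(b + 4*sqrt(2))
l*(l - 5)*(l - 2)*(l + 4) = l^4 - 3*l^3 - 18*l^2 + 40*l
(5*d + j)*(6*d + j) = 30*d^2 + 11*d*j + j^2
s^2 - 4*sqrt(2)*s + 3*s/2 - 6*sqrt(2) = (s + 3/2)*(s - 4*sqrt(2))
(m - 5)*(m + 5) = m^2 - 25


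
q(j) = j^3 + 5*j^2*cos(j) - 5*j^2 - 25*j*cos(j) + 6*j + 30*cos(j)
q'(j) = -5*j^2*sin(j) + 3*j^2 + 25*j*sin(j) + 10*j*cos(j) - 10*j - 30*sin(j) - 25*cos(j) + 6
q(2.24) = 0.16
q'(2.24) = 0.98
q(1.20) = 4.34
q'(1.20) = -13.10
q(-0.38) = 34.30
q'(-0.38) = -1.59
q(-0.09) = 31.58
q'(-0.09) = -15.97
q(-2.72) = -196.61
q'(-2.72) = 158.27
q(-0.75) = 29.99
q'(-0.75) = 26.55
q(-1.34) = -2.84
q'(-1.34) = 86.56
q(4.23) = 5.24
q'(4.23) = 21.50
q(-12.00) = -1633.95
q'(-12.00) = -127.76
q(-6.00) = -86.34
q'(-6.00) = -8.20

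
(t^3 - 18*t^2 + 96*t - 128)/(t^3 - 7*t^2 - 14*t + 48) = (t - 8)/(t + 3)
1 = 1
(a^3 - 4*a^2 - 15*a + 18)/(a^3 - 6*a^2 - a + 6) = (a + 3)/(a + 1)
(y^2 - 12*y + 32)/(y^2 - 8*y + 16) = (y - 8)/(y - 4)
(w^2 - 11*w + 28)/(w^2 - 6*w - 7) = (w - 4)/(w + 1)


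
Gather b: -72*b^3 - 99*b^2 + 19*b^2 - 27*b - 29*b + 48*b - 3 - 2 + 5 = -72*b^3 - 80*b^2 - 8*b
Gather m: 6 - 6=0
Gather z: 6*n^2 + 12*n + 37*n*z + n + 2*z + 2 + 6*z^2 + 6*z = 6*n^2 + 13*n + 6*z^2 + z*(37*n + 8) + 2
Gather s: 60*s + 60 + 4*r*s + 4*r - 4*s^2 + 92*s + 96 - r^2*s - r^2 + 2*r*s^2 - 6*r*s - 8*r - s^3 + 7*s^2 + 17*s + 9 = -r^2 - 4*r - s^3 + s^2*(2*r + 3) + s*(-r^2 - 2*r + 169) + 165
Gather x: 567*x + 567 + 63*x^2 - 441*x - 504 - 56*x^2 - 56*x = 7*x^2 + 70*x + 63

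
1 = 1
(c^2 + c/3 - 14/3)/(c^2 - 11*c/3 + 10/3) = (3*c + 7)/(3*c - 5)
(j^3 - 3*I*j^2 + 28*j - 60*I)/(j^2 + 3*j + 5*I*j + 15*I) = (j^2 - 8*I*j - 12)/(j + 3)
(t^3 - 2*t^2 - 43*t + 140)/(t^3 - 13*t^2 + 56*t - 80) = (t + 7)/(t - 4)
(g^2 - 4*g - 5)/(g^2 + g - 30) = (g + 1)/(g + 6)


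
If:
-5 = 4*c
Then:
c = -5/4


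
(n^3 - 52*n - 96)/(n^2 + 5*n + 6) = (n^2 - 2*n - 48)/(n + 3)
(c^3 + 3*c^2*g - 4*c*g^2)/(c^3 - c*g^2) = (c + 4*g)/(c + g)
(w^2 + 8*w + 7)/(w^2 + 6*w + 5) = (w + 7)/(w + 5)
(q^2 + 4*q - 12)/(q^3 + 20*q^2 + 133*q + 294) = (q - 2)/(q^2 + 14*q + 49)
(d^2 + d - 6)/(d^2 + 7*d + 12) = (d - 2)/(d + 4)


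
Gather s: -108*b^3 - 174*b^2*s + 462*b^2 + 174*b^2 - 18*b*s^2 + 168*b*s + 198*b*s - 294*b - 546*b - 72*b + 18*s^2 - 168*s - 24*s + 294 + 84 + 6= -108*b^3 + 636*b^2 - 912*b + s^2*(18 - 18*b) + s*(-174*b^2 + 366*b - 192) + 384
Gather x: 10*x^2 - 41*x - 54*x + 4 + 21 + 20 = 10*x^2 - 95*x + 45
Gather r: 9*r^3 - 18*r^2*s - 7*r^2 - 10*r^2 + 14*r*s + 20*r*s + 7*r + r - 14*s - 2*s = 9*r^3 + r^2*(-18*s - 17) + r*(34*s + 8) - 16*s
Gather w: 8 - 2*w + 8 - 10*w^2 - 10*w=-10*w^2 - 12*w + 16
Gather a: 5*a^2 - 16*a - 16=5*a^2 - 16*a - 16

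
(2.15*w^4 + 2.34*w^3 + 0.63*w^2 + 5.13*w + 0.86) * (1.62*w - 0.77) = 3.483*w^5 + 2.1353*w^4 - 0.7812*w^3 + 7.8255*w^2 - 2.5569*w - 0.6622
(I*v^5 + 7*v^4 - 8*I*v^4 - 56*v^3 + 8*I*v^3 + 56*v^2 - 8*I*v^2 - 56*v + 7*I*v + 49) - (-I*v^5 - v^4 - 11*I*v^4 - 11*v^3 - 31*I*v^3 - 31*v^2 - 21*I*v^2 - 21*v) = 2*I*v^5 + 8*v^4 + 3*I*v^4 - 45*v^3 + 39*I*v^3 + 87*v^2 + 13*I*v^2 - 35*v + 7*I*v + 49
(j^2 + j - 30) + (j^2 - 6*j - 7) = 2*j^2 - 5*j - 37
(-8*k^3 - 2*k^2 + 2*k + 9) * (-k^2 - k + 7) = 8*k^5 + 10*k^4 - 56*k^3 - 25*k^2 + 5*k + 63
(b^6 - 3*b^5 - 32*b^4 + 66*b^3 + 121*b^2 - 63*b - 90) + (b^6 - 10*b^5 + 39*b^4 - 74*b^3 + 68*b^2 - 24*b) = 2*b^6 - 13*b^5 + 7*b^4 - 8*b^3 + 189*b^2 - 87*b - 90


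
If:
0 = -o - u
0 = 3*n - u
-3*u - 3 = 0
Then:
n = -1/3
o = 1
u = -1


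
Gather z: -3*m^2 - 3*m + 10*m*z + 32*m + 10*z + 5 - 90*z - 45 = -3*m^2 + 29*m + z*(10*m - 80) - 40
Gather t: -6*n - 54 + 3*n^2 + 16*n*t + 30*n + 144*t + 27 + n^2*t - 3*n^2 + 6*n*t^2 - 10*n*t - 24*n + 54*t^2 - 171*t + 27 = t^2*(6*n + 54) + t*(n^2 + 6*n - 27)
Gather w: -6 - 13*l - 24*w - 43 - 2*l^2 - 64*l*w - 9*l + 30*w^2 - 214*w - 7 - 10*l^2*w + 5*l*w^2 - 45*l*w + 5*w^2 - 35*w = -2*l^2 - 22*l + w^2*(5*l + 35) + w*(-10*l^2 - 109*l - 273) - 56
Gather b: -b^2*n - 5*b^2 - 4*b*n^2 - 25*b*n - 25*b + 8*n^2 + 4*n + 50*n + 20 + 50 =b^2*(-n - 5) + b*(-4*n^2 - 25*n - 25) + 8*n^2 + 54*n + 70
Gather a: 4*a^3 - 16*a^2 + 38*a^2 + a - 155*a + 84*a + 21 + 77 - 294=4*a^3 + 22*a^2 - 70*a - 196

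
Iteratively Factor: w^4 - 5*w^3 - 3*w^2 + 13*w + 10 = (w - 2)*(w^3 - 3*w^2 - 9*w - 5) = (w - 2)*(w + 1)*(w^2 - 4*w - 5) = (w - 2)*(w + 1)^2*(w - 5)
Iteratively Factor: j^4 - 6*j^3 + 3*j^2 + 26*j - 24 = (j + 2)*(j^3 - 8*j^2 + 19*j - 12) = (j - 1)*(j + 2)*(j^2 - 7*j + 12) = (j - 4)*(j - 1)*(j + 2)*(j - 3)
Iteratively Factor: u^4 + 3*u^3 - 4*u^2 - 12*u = (u - 2)*(u^3 + 5*u^2 + 6*u) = u*(u - 2)*(u^2 + 5*u + 6) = u*(u - 2)*(u + 3)*(u + 2)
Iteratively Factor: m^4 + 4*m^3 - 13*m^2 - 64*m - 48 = (m + 4)*(m^3 - 13*m - 12) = (m + 1)*(m + 4)*(m^2 - m - 12) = (m - 4)*(m + 1)*(m + 4)*(m + 3)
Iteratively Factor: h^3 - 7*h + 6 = (h - 1)*(h^2 + h - 6) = (h - 2)*(h - 1)*(h + 3)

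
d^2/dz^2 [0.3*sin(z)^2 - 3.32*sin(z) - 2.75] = 3.32*sin(z) + 0.6*cos(2*z)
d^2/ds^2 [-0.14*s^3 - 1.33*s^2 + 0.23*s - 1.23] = -0.84*s - 2.66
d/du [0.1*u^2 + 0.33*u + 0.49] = 0.2*u + 0.33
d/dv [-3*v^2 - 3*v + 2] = -6*v - 3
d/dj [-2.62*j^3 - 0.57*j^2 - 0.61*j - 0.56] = -7.86*j^2 - 1.14*j - 0.61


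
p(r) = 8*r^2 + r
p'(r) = 16*r + 1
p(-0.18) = 0.08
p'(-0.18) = -1.88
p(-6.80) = 363.12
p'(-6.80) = -107.80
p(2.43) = 49.67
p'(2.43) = 39.88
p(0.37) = 1.47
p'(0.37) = 6.92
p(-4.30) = 143.62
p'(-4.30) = -67.80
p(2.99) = 74.51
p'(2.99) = 48.84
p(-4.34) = 146.34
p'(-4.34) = -68.44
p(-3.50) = 94.50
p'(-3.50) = -55.00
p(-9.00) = 639.00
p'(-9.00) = -143.00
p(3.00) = 75.00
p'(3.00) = 49.00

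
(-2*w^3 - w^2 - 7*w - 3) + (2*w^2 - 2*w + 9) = -2*w^3 + w^2 - 9*w + 6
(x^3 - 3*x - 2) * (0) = 0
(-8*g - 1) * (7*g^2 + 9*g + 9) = -56*g^3 - 79*g^2 - 81*g - 9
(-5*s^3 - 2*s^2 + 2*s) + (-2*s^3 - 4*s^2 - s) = -7*s^3 - 6*s^2 + s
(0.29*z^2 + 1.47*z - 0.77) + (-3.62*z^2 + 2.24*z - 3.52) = -3.33*z^2 + 3.71*z - 4.29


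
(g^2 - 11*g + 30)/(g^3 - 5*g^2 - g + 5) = (g - 6)/(g^2 - 1)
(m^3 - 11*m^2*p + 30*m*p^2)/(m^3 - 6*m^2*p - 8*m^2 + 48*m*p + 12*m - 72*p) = m*(m - 5*p)/(m^2 - 8*m + 12)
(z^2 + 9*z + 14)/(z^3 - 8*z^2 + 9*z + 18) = (z^2 + 9*z + 14)/(z^3 - 8*z^2 + 9*z + 18)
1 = 1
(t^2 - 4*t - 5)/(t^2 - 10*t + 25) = (t + 1)/(t - 5)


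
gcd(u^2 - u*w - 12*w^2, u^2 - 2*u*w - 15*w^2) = u + 3*w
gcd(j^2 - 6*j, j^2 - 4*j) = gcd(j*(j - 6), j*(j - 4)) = j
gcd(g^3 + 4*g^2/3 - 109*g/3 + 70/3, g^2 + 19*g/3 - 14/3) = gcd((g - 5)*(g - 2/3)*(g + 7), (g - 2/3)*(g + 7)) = g^2 + 19*g/3 - 14/3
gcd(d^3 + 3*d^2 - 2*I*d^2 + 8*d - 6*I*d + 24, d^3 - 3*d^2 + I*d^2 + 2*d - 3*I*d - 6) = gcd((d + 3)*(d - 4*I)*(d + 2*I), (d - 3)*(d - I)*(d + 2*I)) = d + 2*I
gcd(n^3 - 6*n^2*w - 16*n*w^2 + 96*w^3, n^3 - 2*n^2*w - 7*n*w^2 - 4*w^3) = -n + 4*w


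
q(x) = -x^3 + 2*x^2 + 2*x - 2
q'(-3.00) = -37.00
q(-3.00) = 37.00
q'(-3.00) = -37.00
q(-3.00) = 37.00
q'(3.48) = -20.41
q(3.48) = -12.96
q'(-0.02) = 1.92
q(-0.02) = -2.04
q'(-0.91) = -4.12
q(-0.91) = -1.41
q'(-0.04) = 1.84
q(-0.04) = -2.08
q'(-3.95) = -60.61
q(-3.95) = 82.93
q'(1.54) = 1.05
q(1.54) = 2.17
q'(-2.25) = -22.19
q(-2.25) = 15.02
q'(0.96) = 3.08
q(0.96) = 0.88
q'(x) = -3*x^2 + 4*x + 2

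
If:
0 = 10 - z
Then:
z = 10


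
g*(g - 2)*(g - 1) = g^3 - 3*g^2 + 2*g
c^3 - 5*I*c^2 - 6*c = c*(c - 3*I)*(c - 2*I)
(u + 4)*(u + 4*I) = u^2 + 4*u + 4*I*u + 16*I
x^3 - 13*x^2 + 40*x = x*(x - 8)*(x - 5)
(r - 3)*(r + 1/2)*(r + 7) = r^3 + 9*r^2/2 - 19*r - 21/2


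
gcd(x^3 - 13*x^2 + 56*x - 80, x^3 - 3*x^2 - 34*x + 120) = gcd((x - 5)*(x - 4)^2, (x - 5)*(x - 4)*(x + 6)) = x^2 - 9*x + 20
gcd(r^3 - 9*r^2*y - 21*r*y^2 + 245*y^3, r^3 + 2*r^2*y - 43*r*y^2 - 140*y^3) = -r^2 + 2*r*y + 35*y^2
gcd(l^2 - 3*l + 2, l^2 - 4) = l - 2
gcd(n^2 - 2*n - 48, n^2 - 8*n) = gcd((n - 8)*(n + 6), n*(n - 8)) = n - 8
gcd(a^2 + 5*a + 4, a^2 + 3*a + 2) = a + 1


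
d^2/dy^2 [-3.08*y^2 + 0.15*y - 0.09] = -6.16000000000000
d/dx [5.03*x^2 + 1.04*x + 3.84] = 10.06*x + 1.04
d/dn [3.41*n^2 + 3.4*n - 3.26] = 6.82*n + 3.4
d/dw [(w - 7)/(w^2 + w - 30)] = (w^2 + w - (w - 7)*(2*w + 1) - 30)/(w^2 + w - 30)^2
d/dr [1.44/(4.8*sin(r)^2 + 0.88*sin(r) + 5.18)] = -(13.824*sin(r) + 1.2672)*cos(r)/(4.8*sin(r)^2 + 0.88*sin(r) + 5.18)^2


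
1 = 1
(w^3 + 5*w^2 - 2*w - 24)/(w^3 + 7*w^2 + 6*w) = (w^3 + 5*w^2 - 2*w - 24)/(w*(w^2 + 7*w + 6))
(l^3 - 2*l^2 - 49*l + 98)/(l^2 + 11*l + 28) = (l^2 - 9*l + 14)/(l + 4)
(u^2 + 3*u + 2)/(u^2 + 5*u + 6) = (u + 1)/(u + 3)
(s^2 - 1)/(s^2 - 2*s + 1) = (s + 1)/(s - 1)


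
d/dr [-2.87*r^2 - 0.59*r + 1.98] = -5.74*r - 0.59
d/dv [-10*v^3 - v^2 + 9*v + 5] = -30*v^2 - 2*v + 9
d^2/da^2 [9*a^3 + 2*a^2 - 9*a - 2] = 54*a + 4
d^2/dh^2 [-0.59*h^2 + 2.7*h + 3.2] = -1.18000000000000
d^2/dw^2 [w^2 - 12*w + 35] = 2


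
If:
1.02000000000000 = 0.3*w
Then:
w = 3.40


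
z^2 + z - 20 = (z - 4)*(z + 5)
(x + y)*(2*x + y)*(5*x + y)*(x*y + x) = 10*x^4*y + 10*x^4 + 17*x^3*y^2 + 17*x^3*y + 8*x^2*y^3 + 8*x^2*y^2 + x*y^4 + x*y^3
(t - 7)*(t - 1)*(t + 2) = t^3 - 6*t^2 - 9*t + 14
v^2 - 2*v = v*(v - 2)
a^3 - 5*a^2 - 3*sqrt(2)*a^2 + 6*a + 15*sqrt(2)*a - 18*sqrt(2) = (a - 3)*(a - 2)*(a - 3*sqrt(2))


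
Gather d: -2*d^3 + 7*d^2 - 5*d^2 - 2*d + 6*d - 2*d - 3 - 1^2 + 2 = -2*d^3 + 2*d^2 + 2*d - 2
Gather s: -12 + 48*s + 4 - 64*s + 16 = 8 - 16*s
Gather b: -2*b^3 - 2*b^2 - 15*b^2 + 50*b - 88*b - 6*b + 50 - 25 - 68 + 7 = -2*b^3 - 17*b^2 - 44*b - 36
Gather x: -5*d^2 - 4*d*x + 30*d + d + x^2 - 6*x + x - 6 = -5*d^2 + 31*d + x^2 + x*(-4*d - 5) - 6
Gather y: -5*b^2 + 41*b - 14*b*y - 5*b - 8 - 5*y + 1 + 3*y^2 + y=-5*b^2 + 36*b + 3*y^2 + y*(-14*b - 4) - 7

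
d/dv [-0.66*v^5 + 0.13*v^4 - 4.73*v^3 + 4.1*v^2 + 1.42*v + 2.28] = -3.3*v^4 + 0.52*v^3 - 14.19*v^2 + 8.2*v + 1.42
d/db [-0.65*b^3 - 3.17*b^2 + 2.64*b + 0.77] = -1.95*b^2 - 6.34*b + 2.64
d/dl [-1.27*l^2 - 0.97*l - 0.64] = -2.54*l - 0.97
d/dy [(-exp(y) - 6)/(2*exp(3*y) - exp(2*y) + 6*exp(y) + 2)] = (2*(exp(y) + 6)*(3*exp(2*y) - exp(y) + 3) - 2*exp(3*y) + exp(2*y) - 6*exp(y) - 2)*exp(y)/(2*exp(3*y) - exp(2*y) + 6*exp(y) + 2)^2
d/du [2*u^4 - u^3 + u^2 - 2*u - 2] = 8*u^3 - 3*u^2 + 2*u - 2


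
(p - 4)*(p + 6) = p^2 + 2*p - 24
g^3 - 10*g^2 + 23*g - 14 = (g - 7)*(g - 2)*(g - 1)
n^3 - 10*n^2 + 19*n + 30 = (n - 6)*(n - 5)*(n + 1)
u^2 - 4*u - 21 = (u - 7)*(u + 3)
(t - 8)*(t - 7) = t^2 - 15*t + 56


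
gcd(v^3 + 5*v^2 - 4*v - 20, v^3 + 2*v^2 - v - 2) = v + 2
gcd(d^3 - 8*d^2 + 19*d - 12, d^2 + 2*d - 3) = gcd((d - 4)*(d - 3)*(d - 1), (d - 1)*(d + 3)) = d - 1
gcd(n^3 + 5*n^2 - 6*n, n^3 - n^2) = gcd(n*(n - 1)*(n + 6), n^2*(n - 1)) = n^2 - n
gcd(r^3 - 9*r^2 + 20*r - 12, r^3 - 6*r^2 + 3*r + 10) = r - 2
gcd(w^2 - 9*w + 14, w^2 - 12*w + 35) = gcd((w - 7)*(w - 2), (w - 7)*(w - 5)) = w - 7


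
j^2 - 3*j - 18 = (j - 6)*(j + 3)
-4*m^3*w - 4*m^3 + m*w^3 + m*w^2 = (-2*m + w)*(2*m + w)*(m*w + m)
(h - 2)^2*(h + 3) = h^3 - h^2 - 8*h + 12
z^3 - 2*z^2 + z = z*(z - 1)^2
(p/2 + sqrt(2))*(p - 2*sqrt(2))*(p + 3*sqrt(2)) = p^3/2 + 3*sqrt(2)*p^2/2 - 4*p - 12*sqrt(2)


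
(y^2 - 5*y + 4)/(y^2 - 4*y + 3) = (y - 4)/(y - 3)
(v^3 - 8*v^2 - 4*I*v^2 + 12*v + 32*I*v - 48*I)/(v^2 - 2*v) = v - 6 - 4*I + 24*I/v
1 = 1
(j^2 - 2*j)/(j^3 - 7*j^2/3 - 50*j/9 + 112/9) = 9*j/(9*j^2 - 3*j - 56)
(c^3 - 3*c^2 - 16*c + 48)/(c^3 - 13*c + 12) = (c - 4)/(c - 1)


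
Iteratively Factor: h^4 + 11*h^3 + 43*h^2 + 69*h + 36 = (h + 4)*(h^3 + 7*h^2 + 15*h + 9) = (h + 3)*(h + 4)*(h^2 + 4*h + 3) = (h + 3)^2*(h + 4)*(h + 1)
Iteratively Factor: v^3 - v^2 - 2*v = (v - 2)*(v^2 + v) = (v - 2)*(v + 1)*(v)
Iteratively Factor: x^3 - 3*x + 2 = (x - 1)*(x^2 + x - 2) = (x - 1)^2*(x + 2)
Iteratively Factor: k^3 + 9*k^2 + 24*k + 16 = (k + 1)*(k^2 + 8*k + 16) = (k + 1)*(k + 4)*(k + 4)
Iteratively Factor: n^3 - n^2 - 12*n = (n + 3)*(n^2 - 4*n) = (n - 4)*(n + 3)*(n)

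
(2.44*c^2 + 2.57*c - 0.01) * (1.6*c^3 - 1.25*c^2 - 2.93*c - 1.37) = 3.904*c^5 + 1.062*c^4 - 10.3777*c^3 - 10.8604*c^2 - 3.4916*c + 0.0137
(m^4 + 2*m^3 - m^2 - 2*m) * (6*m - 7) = 6*m^5 + 5*m^4 - 20*m^3 - 5*m^2 + 14*m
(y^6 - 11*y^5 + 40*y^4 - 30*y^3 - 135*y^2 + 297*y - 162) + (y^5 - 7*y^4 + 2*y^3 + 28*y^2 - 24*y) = y^6 - 10*y^5 + 33*y^4 - 28*y^3 - 107*y^2 + 273*y - 162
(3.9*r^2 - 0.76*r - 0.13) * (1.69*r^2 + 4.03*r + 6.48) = 6.591*r^4 + 14.4326*r^3 + 21.9895*r^2 - 5.4487*r - 0.8424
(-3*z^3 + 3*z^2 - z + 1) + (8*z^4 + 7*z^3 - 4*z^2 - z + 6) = 8*z^4 + 4*z^3 - z^2 - 2*z + 7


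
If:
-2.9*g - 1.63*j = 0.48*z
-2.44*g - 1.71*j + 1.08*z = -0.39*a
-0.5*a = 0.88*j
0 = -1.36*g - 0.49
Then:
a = -0.94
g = -0.36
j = 0.53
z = 0.37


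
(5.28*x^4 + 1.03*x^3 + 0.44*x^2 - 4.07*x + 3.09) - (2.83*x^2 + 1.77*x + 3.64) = 5.28*x^4 + 1.03*x^3 - 2.39*x^2 - 5.84*x - 0.55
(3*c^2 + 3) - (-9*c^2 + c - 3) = 12*c^2 - c + 6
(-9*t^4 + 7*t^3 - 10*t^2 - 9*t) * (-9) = 81*t^4 - 63*t^3 + 90*t^2 + 81*t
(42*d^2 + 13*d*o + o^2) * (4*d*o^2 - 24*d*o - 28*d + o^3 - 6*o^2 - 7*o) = 168*d^3*o^2 - 1008*d^3*o - 1176*d^3 + 94*d^2*o^3 - 564*d^2*o^2 - 658*d^2*o + 17*d*o^4 - 102*d*o^3 - 119*d*o^2 + o^5 - 6*o^4 - 7*o^3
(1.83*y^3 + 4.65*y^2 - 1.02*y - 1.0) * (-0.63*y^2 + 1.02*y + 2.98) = -1.1529*y^5 - 1.0629*y^4 + 10.839*y^3 + 13.4466*y^2 - 4.0596*y - 2.98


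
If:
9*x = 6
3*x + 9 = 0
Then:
No Solution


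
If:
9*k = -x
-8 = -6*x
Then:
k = -4/27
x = 4/3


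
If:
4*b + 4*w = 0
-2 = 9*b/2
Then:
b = -4/9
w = 4/9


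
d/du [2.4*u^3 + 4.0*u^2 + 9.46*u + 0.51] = 7.2*u^2 + 8.0*u + 9.46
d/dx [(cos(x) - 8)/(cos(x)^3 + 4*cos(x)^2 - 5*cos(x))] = 2*(cos(x)^3 - 10*cos(x)^2 - 32*cos(x) + 20)*sin(x)/((cos(x) - 1)^2*(cos(x) + 5)^2*cos(x)^2)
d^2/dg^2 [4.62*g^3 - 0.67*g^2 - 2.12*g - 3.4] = 27.72*g - 1.34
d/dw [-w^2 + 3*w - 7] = 3 - 2*w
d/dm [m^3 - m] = 3*m^2 - 1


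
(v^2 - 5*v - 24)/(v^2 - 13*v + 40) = (v + 3)/(v - 5)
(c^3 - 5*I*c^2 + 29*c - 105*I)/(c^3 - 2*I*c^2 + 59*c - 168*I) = (c + 5*I)/(c + 8*I)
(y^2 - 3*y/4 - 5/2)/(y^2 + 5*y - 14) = (y + 5/4)/(y + 7)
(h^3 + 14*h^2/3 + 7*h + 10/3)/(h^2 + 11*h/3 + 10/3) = h + 1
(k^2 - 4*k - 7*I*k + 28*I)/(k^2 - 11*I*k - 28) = (k - 4)/(k - 4*I)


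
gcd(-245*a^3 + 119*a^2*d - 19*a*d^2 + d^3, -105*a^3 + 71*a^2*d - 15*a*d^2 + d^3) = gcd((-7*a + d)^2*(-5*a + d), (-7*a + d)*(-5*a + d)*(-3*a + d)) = 35*a^2 - 12*a*d + d^2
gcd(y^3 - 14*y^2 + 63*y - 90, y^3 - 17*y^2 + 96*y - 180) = y^2 - 11*y + 30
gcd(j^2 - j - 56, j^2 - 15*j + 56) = j - 8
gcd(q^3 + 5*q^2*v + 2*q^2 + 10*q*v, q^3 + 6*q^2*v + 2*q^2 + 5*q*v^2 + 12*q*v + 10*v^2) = q^2 + 5*q*v + 2*q + 10*v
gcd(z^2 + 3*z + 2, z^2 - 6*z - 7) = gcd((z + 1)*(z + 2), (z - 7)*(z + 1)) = z + 1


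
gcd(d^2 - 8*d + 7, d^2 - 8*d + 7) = d^2 - 8*d + 7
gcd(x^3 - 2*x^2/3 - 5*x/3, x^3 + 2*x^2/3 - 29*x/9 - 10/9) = x - 5/3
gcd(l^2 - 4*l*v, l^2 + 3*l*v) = l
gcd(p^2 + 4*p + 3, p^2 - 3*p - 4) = p + 1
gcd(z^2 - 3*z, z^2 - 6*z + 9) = z - 3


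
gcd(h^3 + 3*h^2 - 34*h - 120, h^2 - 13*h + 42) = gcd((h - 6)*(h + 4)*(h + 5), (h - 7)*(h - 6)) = h - 6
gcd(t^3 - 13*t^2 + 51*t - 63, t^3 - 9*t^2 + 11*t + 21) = t^2 - 10*t + 21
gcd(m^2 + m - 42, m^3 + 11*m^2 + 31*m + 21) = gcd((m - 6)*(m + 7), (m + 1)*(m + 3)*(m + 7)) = m + 7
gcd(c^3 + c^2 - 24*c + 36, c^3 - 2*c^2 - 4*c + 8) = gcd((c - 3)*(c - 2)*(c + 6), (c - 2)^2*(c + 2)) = c - 2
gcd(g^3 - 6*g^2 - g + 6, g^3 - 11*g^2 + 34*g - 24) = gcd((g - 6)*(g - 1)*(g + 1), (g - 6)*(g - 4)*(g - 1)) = g^2 - 7*g + 6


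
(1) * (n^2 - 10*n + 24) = n^2 - 10*n + 24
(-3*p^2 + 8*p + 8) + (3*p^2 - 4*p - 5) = 4*p + 3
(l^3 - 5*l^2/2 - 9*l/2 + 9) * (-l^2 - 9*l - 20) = -l^5 - 13*l^4/2 + 7*l^3 + 163*l^2/2 + 9*l - 180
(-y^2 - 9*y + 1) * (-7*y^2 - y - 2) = 7*y^4 + 64*y^3 + 4*y^2 + 17*y - 2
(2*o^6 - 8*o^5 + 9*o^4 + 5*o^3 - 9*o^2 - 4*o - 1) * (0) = 0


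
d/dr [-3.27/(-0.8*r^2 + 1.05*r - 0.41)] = (3.4335 - 5.232*r)/(0.8*r^2 - 1.05*r + 0.41)^2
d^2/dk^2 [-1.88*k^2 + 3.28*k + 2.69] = -3.76000000000000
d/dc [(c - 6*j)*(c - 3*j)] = 2*c - 9*j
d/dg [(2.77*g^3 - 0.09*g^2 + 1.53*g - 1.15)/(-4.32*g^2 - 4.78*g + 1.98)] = (-11.9664*g^4 - 26.4812*g^3 + 23.4936*g^2 - 10.2924*g - 2.4676)/(18.6624*g^4 + 41.2992*g^3 + 5.7412*g^2 - 18.9288*g + 3.9204)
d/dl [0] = 0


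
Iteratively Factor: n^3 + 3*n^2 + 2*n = (n)*(n^2 + 3*n + 2) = n*(n + 2)*(n + 1)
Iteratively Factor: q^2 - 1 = (q - 1)*(q + 1)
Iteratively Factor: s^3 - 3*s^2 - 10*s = (s + 2)*(s^2 - 5*s) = (s - 5)*(s + 2)*(s)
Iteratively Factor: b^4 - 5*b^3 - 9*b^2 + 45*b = (b)*(b^3 - 5*b^2 - 9*b + 45) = b*(b + 3)*(b^2 - 8*b + 15) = b*(b - 3)*(b + 3)*(b - 5)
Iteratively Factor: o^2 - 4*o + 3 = (o - 3)*(o - 1)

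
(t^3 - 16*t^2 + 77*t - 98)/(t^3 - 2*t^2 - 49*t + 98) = (t - 7)/(t + 7)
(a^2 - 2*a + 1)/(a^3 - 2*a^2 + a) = 1/a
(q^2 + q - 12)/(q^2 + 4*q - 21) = (q + 4)/(q + 7)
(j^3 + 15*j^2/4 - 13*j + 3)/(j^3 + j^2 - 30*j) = (4*j^2 - 9*j + 2)/(4*j*(j - 5))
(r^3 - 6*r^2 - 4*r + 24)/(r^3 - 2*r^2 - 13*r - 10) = (r^2 - 8*r + 12)/(r^2 - 4*r - 5)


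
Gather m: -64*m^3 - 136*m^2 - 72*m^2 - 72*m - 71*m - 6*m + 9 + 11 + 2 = -64*m^3 - 208*m^2 - 149*m + 22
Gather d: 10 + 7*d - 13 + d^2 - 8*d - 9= d^2 - d - 12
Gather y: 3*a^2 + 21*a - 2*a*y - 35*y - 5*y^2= 3*a^2 + 21*a - 5*y^2 + y*(-2*a - 35)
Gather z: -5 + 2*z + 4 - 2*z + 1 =0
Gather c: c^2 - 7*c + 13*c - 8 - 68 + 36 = c^2 + 6*c - 40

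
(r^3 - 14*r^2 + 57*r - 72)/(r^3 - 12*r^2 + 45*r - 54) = (r - 8)/(r - 6)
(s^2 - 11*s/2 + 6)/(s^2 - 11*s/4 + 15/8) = 4*(s - 4)/(4*s - 5)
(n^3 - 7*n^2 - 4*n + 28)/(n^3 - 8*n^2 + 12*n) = (n^2 - 5*n - 14)/(n*(n - 6))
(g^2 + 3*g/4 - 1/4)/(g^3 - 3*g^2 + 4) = (g - 1/4)/(g^2 - 4*g + 4)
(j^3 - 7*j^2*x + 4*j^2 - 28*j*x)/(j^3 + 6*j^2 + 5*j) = (j^2 - 7*j*x + 4*j - 28*x)/(j^2 + 6*j + 5)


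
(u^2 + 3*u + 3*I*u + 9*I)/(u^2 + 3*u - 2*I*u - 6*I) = (u + 3*I)/(u - 2*I)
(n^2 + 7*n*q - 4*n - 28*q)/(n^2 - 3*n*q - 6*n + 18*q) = (n^2 + 7*n*q - 4*n - 28*q)/(n^2 - 3*n*q - 6*n + 18*q)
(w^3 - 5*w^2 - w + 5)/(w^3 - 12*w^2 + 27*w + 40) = (w - 1)/(w - 8)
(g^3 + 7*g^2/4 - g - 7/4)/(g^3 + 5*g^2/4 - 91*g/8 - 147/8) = 2*(g^2 - 1)/(2*g^2 - g - 21)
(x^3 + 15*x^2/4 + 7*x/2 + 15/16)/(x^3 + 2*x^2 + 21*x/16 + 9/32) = 2*(2*x + 5)/(4*x + 3)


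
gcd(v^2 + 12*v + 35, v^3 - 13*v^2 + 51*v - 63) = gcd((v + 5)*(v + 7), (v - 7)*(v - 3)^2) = 1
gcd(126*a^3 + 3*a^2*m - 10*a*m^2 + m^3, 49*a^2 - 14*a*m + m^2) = 7*a - m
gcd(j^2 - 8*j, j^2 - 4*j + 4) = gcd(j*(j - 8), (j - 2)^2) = 1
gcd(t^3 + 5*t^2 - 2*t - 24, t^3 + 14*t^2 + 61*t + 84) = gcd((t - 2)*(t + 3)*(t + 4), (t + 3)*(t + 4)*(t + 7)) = t^2 + 7*t + 12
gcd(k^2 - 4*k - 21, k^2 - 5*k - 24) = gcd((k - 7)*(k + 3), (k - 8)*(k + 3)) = k + 3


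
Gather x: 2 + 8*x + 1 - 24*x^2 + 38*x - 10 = -24*x^2 + 46*x - 7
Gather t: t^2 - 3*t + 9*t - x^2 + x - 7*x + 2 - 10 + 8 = t^2 + 6*t - x^2 - 6*x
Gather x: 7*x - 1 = 7*x - 1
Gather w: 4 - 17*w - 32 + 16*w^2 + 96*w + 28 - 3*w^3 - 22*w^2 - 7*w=-3*w^3 - 6*w^2 + 72*w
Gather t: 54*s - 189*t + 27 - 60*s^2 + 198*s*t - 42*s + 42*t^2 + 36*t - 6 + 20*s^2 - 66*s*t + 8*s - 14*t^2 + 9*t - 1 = -40*s^2 + 20*s + 28*t^2 + t*(132*s - 144) + 20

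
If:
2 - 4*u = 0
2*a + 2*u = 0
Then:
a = -1/2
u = 1/2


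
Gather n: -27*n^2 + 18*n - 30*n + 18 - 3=-27*n^2 - 12*n + 15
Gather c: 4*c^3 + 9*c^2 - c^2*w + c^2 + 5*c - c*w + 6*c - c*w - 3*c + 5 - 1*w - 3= 4*c^3 + c^2*(10 - w) + c*(8 - 2*w) - w + 2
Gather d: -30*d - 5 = -30*d - 5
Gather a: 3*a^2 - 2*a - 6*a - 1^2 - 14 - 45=3*a^2 - 8*a - 60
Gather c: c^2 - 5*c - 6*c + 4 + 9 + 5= c^2 - 11*c + 18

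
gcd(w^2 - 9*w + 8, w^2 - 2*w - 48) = w - 8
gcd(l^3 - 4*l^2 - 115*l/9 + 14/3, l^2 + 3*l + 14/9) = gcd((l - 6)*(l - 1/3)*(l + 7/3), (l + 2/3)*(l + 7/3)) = l + 7/3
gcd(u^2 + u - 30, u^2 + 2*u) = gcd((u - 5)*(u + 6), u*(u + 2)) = 1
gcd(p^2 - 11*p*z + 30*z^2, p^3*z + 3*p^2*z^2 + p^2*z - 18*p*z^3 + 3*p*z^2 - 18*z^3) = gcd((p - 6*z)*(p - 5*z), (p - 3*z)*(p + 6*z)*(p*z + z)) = 1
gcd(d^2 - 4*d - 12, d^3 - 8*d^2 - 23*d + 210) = d - 6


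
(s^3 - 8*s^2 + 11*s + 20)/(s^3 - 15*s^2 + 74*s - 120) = (s + 1)/(s - 6)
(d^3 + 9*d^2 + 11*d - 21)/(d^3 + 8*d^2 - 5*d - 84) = (d^2 + 2*d - 3)/(d^2 + d - 12)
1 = 1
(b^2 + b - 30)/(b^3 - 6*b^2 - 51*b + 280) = (b + 6)/(b^2 - b - 56)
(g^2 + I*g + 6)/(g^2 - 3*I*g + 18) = (g - 2*I)/(g - 6*I)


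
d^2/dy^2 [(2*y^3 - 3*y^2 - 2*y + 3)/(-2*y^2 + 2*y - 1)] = 2*(16*y^3 - 42*y^2 + 18*y + 1)/(8*y^6 - 24*y^5 + 36*y^4 - 32*y^3 + 18*y^2 - 6*y + 1)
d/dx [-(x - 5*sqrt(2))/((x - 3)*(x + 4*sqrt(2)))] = ((x - 3)*(x - 5*sqrt(2)) - (x - 3)*(x + 4*sqrt(2)) + (x - 5*sqrt(2))*(x + 4*sqrt(2)))/((x - 3)^2*(x + 4*sqrt(2))^2)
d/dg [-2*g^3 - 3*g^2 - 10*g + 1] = -6*g^2 - 6*g - 10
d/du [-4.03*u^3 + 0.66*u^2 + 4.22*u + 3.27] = -12.09*u^2 + 1.32*u + 4.22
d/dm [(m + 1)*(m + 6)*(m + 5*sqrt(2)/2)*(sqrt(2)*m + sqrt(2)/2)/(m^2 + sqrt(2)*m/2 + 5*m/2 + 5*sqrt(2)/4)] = (16*sqrt(2)*m^5 + 64*m^4 + 120*sqrt(2)*m^4 + 400*m^3 + 340*sqrt(2)*m^3 + 466*sqrt(2)*m^2 + 896*m^2 + 140*m + 750*sqrt(2)*m - 240 + 415*sqrt(2))/(8*m^4 + 8*sqrt(2)*m^3 + 40*m^3 + 54*m^2 + 40*sqrt(2)*m^2 + 20*m + 50*sqrt(2)*m + 25)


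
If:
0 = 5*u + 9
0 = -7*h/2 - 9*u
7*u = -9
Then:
No Solution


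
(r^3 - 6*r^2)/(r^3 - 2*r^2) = (r - 6)/(r - 2)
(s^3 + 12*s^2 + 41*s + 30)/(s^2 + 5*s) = s + 7 + 6/s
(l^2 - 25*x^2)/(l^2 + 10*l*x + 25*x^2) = (l - 5*x)/(l + 5*x)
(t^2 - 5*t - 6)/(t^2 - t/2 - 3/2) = 2*(t - 6)/(2*t - 3)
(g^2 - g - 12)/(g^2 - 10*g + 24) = (g + 3)/(g - 6)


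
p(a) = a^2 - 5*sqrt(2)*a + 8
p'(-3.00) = -13.07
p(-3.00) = 38.21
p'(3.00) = -1.07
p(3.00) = -4.21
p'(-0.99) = -9.05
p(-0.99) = 15.98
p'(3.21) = -0.65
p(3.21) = -4.39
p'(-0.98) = -9.03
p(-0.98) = 15.89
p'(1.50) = -4.07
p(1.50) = -0.36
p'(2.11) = -2.85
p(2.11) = -2.47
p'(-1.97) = -11.01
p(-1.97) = 25.81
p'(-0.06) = -7.19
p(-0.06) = 8.43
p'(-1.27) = -9.61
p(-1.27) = 18.59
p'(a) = 2*a - 5*sqrt(2)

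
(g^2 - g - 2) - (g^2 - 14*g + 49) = 13*g - 51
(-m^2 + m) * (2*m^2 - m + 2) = -2*m^4 + 3*m^3 - 3*m^2 + 2*m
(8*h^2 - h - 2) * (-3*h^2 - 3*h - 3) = -24*h^4 - 21*h^3 - 15*h^2 + 9*h + 6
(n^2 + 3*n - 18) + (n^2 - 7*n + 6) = 2*n^2 - 4*n - 12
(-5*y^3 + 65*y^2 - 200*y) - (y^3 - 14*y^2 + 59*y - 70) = -6*y^3 + 79*y^2 - 259*y + 70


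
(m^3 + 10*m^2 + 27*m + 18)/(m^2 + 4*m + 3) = m + 6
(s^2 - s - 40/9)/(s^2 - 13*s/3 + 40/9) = (3*s + 5)/(3*s - 5)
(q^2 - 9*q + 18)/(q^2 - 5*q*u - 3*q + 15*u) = (q - 6)/(q - 5*u)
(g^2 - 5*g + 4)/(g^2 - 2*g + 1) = (g - 4)/(g - 1)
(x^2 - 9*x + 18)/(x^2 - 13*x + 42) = (x - 3)/(x - 7)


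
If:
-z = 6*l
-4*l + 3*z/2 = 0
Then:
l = 0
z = 0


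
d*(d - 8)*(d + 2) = d^3 - 6*d^2 - 16*d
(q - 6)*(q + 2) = q^2 - 4*q - 12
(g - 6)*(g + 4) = g^2 - 2*g - 24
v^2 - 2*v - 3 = (v - 3)*(v + 1)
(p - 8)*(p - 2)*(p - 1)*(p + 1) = p^4 - 10*p^3 + 15*p^2 + 10*p - 16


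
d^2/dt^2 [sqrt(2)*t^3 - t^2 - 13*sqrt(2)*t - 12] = 6*sqrt(2)*t - 2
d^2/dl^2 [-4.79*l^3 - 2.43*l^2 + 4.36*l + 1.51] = -28.74*l - 4.86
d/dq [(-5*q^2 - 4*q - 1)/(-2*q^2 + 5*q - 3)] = (-33*q^2 + 26*q + 17)/(4*q^4 - 20*q^3 + 37*q^2 - 30*q + 9)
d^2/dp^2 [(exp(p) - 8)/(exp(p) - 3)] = 5*(-exp(p) - 3)*exp(p)/(exp(3*p) - 9*exp(2*p) + 27*exp(p) - 27)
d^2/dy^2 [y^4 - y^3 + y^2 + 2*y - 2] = 12*y^2 - 6*y + 2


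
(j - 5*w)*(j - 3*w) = j^2 - 8*j*w + 15*w^2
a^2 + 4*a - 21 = (a - 3)*(a + 7)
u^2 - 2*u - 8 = (u - 4)*(u + 2)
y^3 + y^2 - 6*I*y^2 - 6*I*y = y*(y + 1)*(y - 6*I)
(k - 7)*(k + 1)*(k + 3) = k^3 - 3*k^2 - 25*k - 21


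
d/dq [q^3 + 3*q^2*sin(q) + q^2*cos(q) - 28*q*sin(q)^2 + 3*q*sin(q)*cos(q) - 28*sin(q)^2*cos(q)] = -q^2*sin(q) + 3*q^2*cos(q) + 3*q^2 + 6*q*sin(q) - 28*q*sin(2*q) + 2*q*cos(q) + 3*q*cos(2*q) + 7*sin(q) + 3*sin(2*q)/2 - 21*sin(3*q) + 14*cos(2*q) - 14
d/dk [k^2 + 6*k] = 2*k + 6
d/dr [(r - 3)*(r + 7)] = 2*r + 4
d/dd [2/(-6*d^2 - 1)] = 24*d/(6*d^2 + 1)^2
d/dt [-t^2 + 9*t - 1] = 9 - 2*t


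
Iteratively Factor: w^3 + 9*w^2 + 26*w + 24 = (w + 3)*(w^2 + 6*w + 8) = (w + 3)*(w + 4)*(w + 2)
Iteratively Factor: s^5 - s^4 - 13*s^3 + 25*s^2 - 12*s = (s - 1)*(s^4 - 13*s^2 + 12*s) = (s - 3)*(s - 1)*(s^3 + 3*s^2 - 4*s) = s*(s - 3)*(s - 1)*(s^2 + 3*s - 4) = s*(s - 3)*(s - 1)*(s + 4)*(s - 1)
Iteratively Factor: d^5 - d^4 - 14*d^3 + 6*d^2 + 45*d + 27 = (d + 1)*(d^4 - 2*d^3 - 12*d^2 + 18*d + 27) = (d - 3)*(d + 1)*(d^3 + d^2 - 9*d - 9) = (d - 3)*(d + 1)^2*(d^2 - 9) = (d - 3)^2*(d + 1)^2*(d + 3)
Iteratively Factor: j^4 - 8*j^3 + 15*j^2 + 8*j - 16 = (j - 4)*(j^3 - 4*j^2 - j + 4) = (j - 4)*(j - 1)*(j^2 - 3*j - 4) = (j - 4)*(j - 1)*(j + 1)*(j - 4)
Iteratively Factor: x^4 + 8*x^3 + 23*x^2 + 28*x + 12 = (x + 2)*(x^3 + 6*x^2 + 11*x + 6) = (x + 1)*(x + 2)*(x^2 + 5*x + 6) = (x + 1)*(x + 2)*(x + 3)*(x + 2)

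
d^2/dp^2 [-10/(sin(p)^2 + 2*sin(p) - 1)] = 20*(2*sin(p)^4 + 3*sin(p)^3 + sin(p)^2 - 5*sin(p) - 5)/(2*sin(p) - cos(p)^2)^3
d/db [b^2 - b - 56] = 2*b - 1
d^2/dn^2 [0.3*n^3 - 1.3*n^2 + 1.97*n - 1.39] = 1.8*n - 2.6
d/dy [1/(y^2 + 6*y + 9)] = 2*(-y - 3)/(y^2 + 6*y + 9)^2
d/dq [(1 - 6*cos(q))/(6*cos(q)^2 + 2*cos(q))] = (-18*sin(q) + sin(q)/cos(q)^2 + 6*tan(q))/(2*(3*cos(q) + 1)^2)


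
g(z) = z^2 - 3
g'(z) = 2*z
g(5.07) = 22.70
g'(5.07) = 10.14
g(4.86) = 20.62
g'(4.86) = 9.72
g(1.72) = -0.04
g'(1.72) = 3.44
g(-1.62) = -0.38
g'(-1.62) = -3.24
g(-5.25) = 24.56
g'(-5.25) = -10.50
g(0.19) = -2.96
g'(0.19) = 0.38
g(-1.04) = -1.92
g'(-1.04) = -2.08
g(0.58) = -2.66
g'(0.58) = 1.16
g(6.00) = 33.00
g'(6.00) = 12.00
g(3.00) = 6.00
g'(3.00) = 6.00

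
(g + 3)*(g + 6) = g^2 + 9*g + 18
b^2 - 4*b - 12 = (b - 6)*(b + 2)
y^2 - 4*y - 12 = (y - 6)*(y + 2)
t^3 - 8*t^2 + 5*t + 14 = (t - 7)*(t - 2)*(t + 1)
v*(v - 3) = v^2 - 3*v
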